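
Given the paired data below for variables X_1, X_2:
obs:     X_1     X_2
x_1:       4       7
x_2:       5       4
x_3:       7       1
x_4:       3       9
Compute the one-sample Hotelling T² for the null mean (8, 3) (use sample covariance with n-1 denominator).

Step 1 — sample mean vector:
  mean(X_1) = (4 + 5 + 7 + 3) / 4 = 19/4 = 4.75
  mean(X_2) = (7 + 4 + 1 + 9) / 4 = 21/4 = 5.25
  x̄ = (4.75, 5.25),  deviation x̄ - mu_0 = (4.75, 5.25) - (8, 3) = (-3.25, 2.25).

Step 2 — sample covariance matrix, S[i,j] = (1/(n-1)) · Σ_k (x_{k,i} - mean_i) · (x_{k,j} - mean_j), divisor n-1 = 3:
  S[X_1,X_1] = ((-0.75)·(-0.75) + (0.25)·(0.25) + (2.25)·(2.25) + (-1.75)·(-1.75)) / 3 = 8.75/3 = 2.9167
  S[X_1,X_2] = ((-0.75)·(1.75) + (0.25)·(-1.25) + (2.25)·(-4.25) + (-1.75)·(3.75)) / 3 = -17.75/3 = -5.9167
  S[X_2,X_2] = ((1.75)·(1.75) + (-1.25)·(-1.25) + (-4.25)·(-4.25) + (3.75)·(3.75)) / 3 = 36.75/3 = 12.25
  S = [[2.9167, -5.9167],
 [-5.9167, 12.25]].

Step 3 — invert S. det(S) = 2.9167·12.25 - (-5.9167)² = 0.7222.
  S^{-1} = (1/det) · [[d, -b], [-b, a]] = [[16.9615, 8.1923],
 [8.1923, 4.0385]].

Step 4 — quadratic form (x̄ - mu_0)^T · S^{-1} · (x̄ - mu_0):
  S^{-1} · (x̄ - mu_0) = (-36.6923, -17.5385),
  (x̄ - mu_0)^T · [...] = (-3.25)·(-36.6923) + (2.25)·(-17.5385) = 79.7885.

Step 5 — scale by n: T² = 4 · 79.7885 = 319.1538.

T² ≈ 319.1538


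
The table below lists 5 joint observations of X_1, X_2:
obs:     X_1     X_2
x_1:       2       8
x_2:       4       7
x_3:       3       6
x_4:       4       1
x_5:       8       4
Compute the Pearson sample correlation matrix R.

Step 1 — column means:
  mean(X_1) = (2 + 4 + 3 + 4 + 8) / 5 = 21/5 = 4.2
  mean(X_2) = (8 + 7 + 6 + 1 + 4) / 5 = 26/5 = 5.2

Step 2 — sample variances and covariances s[i,j] = (1/(n-1)) · Σ_k (x_{k,i} - mean_i) · (x_{k,j} - mean_j), with n-1 = 4:
  s[X_1,X_1] = ((-2.2)·(-2.2) + (-0.2)·(-0.2) + (-1.2)·(-1.2) + (-0.2)·(-0.2) + (3.8)·(3.8)) / 4 = 20.8/4 = 5.2
  s[X_1,X_2] = ((-2.2)·(2.8) + (-0.2)·(1.8) + (-1.2)·(0.8) + (-0.2)·(-4.2) + (3.8)·(-1.2)) / 4 = -11.2/4 = -2.8
  s[X_2,X_2] = ((2.8)·(2.8) + (1.8)·(1.8) + (0.8)·(0.8) + (-4.2)·(-4.2) + (-1.2)·(-1.2)) / 4 = 30.8/4 = 7.7
  Sample standard deviations s_i = √(s[i,i]):
  s(X_1) = √(5.2) = 2.2804
  s(X_2) = √(7.7) = 2.7749

Step 3 — r_{ij} = s_{ij} / (s_i · s_j):
  r[X_1,X_1] = 1 (diagonal).
  r[X_1,X_2] = -2.8 / (2.2804 · 2.7749) = -2.8 / 6.3277 = -0.4425
  r[X_2,X_2] = 1 (diagonal).

R is symmetric with unit diagonal. Assembling:

R = [[1, -0.4425],
 [-0.4425, 1]]


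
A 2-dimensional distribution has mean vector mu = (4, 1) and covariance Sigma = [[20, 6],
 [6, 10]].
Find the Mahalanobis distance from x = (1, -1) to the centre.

Step 1 — centre the observation: (x - mu) = (-3, -2).

Step 2 — invert Sigma. det(Sigma) = 20·10 - (6)² = 164.
  Sigma^{-1} = (1/det) · [[d, -b], [-b, a]] = [[0.061, -0.0366],
 [-0.0366, 0.122]].

Step 3 — form the quadratic (x - mu)^T · Sigma^{-1} · (x - mu):
  Sigma^{-1} · (x - mu) = (-0.1098, -0.1341).
  (x - mu)^T · [Sigma^{-1} · (x - mu)] = (-3)·(-0.1098) + (-2)·(-0.1341) = 0.5976.

Step 4 — take square root: d = √(0.5976) ≈ 0.773.

d(x, mu) = √(0.5976) ≈ 0.773


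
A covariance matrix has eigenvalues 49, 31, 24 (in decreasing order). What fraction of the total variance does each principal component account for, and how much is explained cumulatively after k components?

Step 1 — total variance = trace(Sigma) = Σ λ_i = 49 + 31 + 24 = 104.

Step 2 — fraction explained by component i = λ_i / Σ λ:
  PC1: 49/104 = 0.4712
  PC2: 31/104 = 0.2981
  PC3: 24/104 = 0.2308

Step 3 — cumulative fraction after k components = (λ_1 + ... + λ_k) / Σ λ:
  k = 1: 49/104 = 0.4712
  k = 2: (49 + 31)/104 = 80/104 = 0.7692
  k = 3: (49 + 31 + 24)/104 = 104/104 = 1

Summary (fraction, with percent):

explained: PC1 0.4712 (47.12%), PC2 0.2981 (29.81%), PC3 0.2308 (23.08%);  cumulative: 0.4712, 0.7692, 1


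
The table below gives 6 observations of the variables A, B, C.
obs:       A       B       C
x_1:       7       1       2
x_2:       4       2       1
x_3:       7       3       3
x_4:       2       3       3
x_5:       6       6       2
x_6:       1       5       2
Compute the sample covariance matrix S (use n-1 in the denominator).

Step 1 — column means:
  mean(A) = (7 + 4 + 7 + 2 + 6 + 1) / 6 = 27/6 = 4.5
  mean(B) = (1 + 2 + 3 + 3 + 6 + 5) / 6 = 20/6 = 3.3333
  mean(C) = (2 + 1 + 3 + 3 + 2 + 2) / 6 = 13/6 = 2.1667

Step 2 — sample covariance S[i,j] = (1/(n-1)) · Σ_k (x_{k,i} - mean_i) · (x_{k,j} - mean_j), with n-1 = 5.
  S[A,A] = ((2.5)·(2.5) + (-0.5)·(-0.5) + (2.5)·(2.5) + (-2.5)·(-2.5) + (1.5)·(1.5) + (-3.5)·(-3.5)) / 5 = 33.5/5 = 6.7
  S[A,B] = ((2.5)·(-2.3333) + (-0.5)·(-1.3333) + (2.5)·(-0.3333) + (-2.5)·(-0.3333) + (1.5)·(2.6667) + (-3.5)·(1.6667)) / 5 = -7/5 = -1.4
  S[A,C] = ((2.5)·(-0.1667) + (-0.5)·(-1.1667) + (2.5)·(0.8333) + (-2.5)·(0.8333) + (1.5)·(-0.1667) + (-3.5)·(-0.1667)) / 5 = 0.5/5 = 0.1
  S[B,B] = ((-2.3333)·(-2.3333) + (-1.3333)·(-1.3333) + (-0.3333)·(-0.3333) + (-0.3333)·(-0.3333) + (2.6667)·(2.6667) + (1.6667)·(1.6667)) / 5 = 17.3333/5 = 3.4667
  S[B,C] = ((-2.3333)·(-0.1667) + (-1.3333)·(-1.1667) + (-0.3333)·(0.8333) + (-0.3333)·(0.8333) + (2.6667)·(-0.1667) + (1.6667)·(-0.1667)) / 5 = 0.6667/5 = 0.1333
  S[C,C] = ((-0.1667)·(-0.1667) + (-1.1667)·(-1.1667) + (0.8333)·(0.8333) + (0.8333)·(0.8333) + (-0.1667)·(-0.1667) + (-0.1667)·(-0.1667)) / 5 = 2.8333/5 = 0.5667

S is symmetric (S[j,i] = S[i,j]). Assembling:

S = [[6.7, -1.4, 0.1],
 [-1.4, 3.4667, 0.1333],
 [0.1, 0.1333, 0.5667]]


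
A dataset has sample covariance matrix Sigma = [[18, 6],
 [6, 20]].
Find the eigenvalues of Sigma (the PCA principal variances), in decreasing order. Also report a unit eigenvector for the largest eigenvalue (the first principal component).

Step 1 — characteristic polynomial of 2×2 Sigma:
  det(Sigma - λI) = λ² - trace · λ + det = 0.
  trace = 18 + 20 = 38, det = 18·20 - (6)² = 324.
Step 2 — discriminant:
  Δ = trace² - 4·det = 1444 - 1296 = 148.
Step 3 — eigenvalues:
  λ = (trace ± √Δ)/2 = (38 ± 12.1655)/2,
  λ_1 = 25.0828,  λ_2 = 12.9172.

Step 4 — unit eigenvector for λ_1: solve (Sigma - λ_1 I)v = 0. First row:
  (18 - 25.0828)·v_x + (6)·v_y = 0, i.e. (-7.0828)·v_x + (6)·v_y = 0,
  so v ∝ (b, λ_1 - a) = (6, 7.0828) = u.
  ||u|| = √((6)² + (7.0828)²) = √(86.1655) ≈ 9.2825,
  v_1 = u/||u|| ≈ (0.6464, 0.763) (||v_1|| = 1).

λ_1 = 25.0828,  λ_2 = 12.9172;  v_1 ≈ (0.6464, 0.763)


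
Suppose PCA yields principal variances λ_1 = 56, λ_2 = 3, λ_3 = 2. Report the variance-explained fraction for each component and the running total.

Step 1 — total variance = trace(Sigma) = Σ λ_i = 56 + 3 + 2 = 61.

Step 2 — fraction explained by component i = λ_i / Σ λ:
  PC1: 56/61 = 0.918
  PC2: 3/61 = 0.0492
  PC3: 2/61 = 0.0328

Step 3 — cumulative fraction after k components = (λ_1 + ... + λ_k) / Σ λ:
  k = 1: 56/61 = 0.918
  k = 2: (56 + 3)/61 = 59/61 = 0.9672
  k = 3: (56 + 3 + 2)/61 = 61/61 = 1

Summary (fraction, with percent):

explained: PC1 0.918 (91.8%), PC2 0.0492 (4.92%), PC3 0.0328 (3.28%);  cumulative: 0.918, 0.9672, 1


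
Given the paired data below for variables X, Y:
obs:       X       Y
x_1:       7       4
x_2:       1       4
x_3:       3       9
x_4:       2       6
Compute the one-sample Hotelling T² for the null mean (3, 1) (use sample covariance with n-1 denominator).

Step 1 — sample mean vector:
  mean(X) = (7 + 1 + 3 + 2) / 4 = 13/4 = 3.25
  mean(Y) = (4 + 4 + 9 + 6) / 4 = 23/4 = 5.75
  x̄ = (3.25, 5.75),  deviation x̄ - mu_0 = (3.25, 5.75) - (3, 1) = (0.25, 4.75).

Step 2 — sample covariance matrix, S[i,j] = (1/(n-1)) · Σ_k (x_{k,i} - mean_i) · (x_{k,j} - mean_j), divisor n-1 = 3:
  S[X,X] = ((3.75)·(3.75) + (-2.25)·(-2.25) + (-0.25)·(-0.25) + (-1.25)·(-1.25)) / 3 = 20.75/3 = 6.9167
  S[X,Y] = ((3.75)·(-1.75) + (-2.25)·(-1.75) + (-0.25)·(3.25) + (-1.25)·(0.25)) / 3 = -3.75/3 = -1.25
  S[Y,Y] = ((-1.75)·(-1.75) + (-1.75)·(-1.75) + (3.25)·(3.25) + (0.25)·(0.25)) / 3 = 16.75/3 = 5.5833
  S = [[6.9167, -1.25],
 [-1.25, 5.5833]].

Step 3 — invert S. det(S) = 6.9167·5.5833 - (-1.25)² = 37.0556.
  S^{-1} = (1/det) · [[d, -b], [-b, a]] = [[0.1507, 0.0337],
 [0.0337, 0.1867]].

Step 4 — quadratic form (x̄ - mu_0)^T · S^{-1} · (x̄ - mu_0):
  S^{-1} · (x̄ - mu_0) = (0.1979, 0.8951),
  (x̄ - mu_0)^T · [...] = (0.25)·(0.1979) + (4.75)·(0.8951) = 4.301.

Step 5 — scale by n: T² = 4 · 4.301 = 17.2039.

T² ≈ 17.2039


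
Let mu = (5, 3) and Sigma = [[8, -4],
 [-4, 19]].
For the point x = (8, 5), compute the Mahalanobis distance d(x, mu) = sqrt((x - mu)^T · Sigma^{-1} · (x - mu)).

Step 1 — centre the observation: (x - mu) = (3, 2).

Step 2 — invert Sigma. det(Sigma) = 8·19 - (-4)² = 136.
  Sigma^{-1} = (1/det) · [[d, -b], [-b, a]] = [[0.1397, 0.0294],
 [0.0294, 0.0588]].

Step 3 — form the quadratic (x - mu)^T · Sigma^{-1} · (x - mu):
  Sigma^{-1} · (x - mu) = (0.4779, 0.2059).
  (x - mu)^T · [Sigma^{-1} · (x - mu)] = (3)·(0.4779) + (2)·(0.2059) = 1.8456.

Step 4 — take square root: d = √(1.8456) ≈ 1.3585.

d(x, mu) = √(1.8456) ≈ 1.3585


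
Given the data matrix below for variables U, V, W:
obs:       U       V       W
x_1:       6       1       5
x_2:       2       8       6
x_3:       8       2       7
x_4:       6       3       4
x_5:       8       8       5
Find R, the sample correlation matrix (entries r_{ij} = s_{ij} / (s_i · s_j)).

Step 1 — column means:
  mean(U) = (6 + 2 + 8 + 6 + 8) / 5 = 30/5 = 6
  mean(V) = (1 + 8 + 2 + 3 + 8) / 5 = 22/5 = 4.4
  mean(W) = (5 + 6 + 7 + 4 + 5) / 5 = 27/5 = 5.4

Step 2 — sample variances and covariances s[i,j] = (1/(n-1)) · Σ_k (x_{k,i} - mean_i) · (x_{k,j} - mean_j), with n-1 = 4:
  s[U,U] = ((0)·(0) + (-4)·(-4) + (2)·(2) + (0)·(0) + (2)·(2)) / 4 = 24/4 = 6
  s[U,V] = ((0)·(-3.4) + (-4)·(3.6) + (2)·(-2.4) + (0)·(-1.4) + (2)·(3.6)) / 4 = -12/4 = -3
  s[U,W] = ((0)·(-0.4) + (-4)·(0.6) + (2)·(1.6) + (0)·(-1.4) + (2)·(-0.4)) / 4 = 0/4 = 0
  s[V,V] = ((-3.4)·(-3.4) + (3.6)·(3.6) + (-2.4)·(-2.4) + (-1.4)·(-1.4) + (3.6)·(3.6)) / 4 = 45.2/4 = 11.3
  s[V,W] = ((-3.4)·(-0.4) + (3.6)·(0.6) + (-2.4)·(1.6) + (-1.4)·(-1.4) + (3.6)·(-0.4)) / 4 = 0.2/4 = 0.05
  s[W,W] = ((-0.4)·(-0.4) + (0.6)·(0.6) + (1.6)·(1.6) + (-1.4)·(-1.4) + (-0.4)·(-0.4)) / 4 = 5.2/4 = 1.3
  Sample standard deviations s_i = √(s[i,i]):
  s(U) = √(6) = 2.4495
  s(V) = √(11.3) = 3.3615
  s(W) = √(1.3) = 1.1402

Step 3 — r_{ij} = s_{ij} / (s_i · s_j):
  r[U,U] = 1 (diagonal).
  r[U,V] = -3 / (2.4495 · 3.3615) = -3 / 8.2341 = -0.3643
  r[U,W] = 0 / (2.4495 · 1.1402) = 0 / 2.7928 = 0
  r[V,V] = 1 (diagonal).
  r[V,W] = 0.05 / (3.3615 · 1.1402) = 0.05 / 3.8328 = 0.013
  r[W,W] = 1 (diagonal).

R is symmetric with unit diagonal. Assembling:

R = [[1, -0.3643, 0],
 [-0.3643, 1, 0.013],
 [0, 0.013, 1]]


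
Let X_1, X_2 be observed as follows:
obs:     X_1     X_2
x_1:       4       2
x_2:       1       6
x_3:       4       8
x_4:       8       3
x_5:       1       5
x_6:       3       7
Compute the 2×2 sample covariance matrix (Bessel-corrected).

Step 1 — column means:
  mean(X_1) = (4 + 1 + 4 + 8 + 1 + 3) / 6 = 21/6 = 3.5
  mean(X_2) = (2 + 6 + 8 + 3 + 5 + 7) / 6 = 31/6 = 5.1667

Step 2 — sample covariance S[i,j] = (1/(n-1)) · Σ_k (x_{k,i} - mean_i) · (x_{k,j} - mean_j), with n-1 = 5.
  S[X_1,X_1] = ((0.5)·(0.5) + (-2.5)·(-2.5) + (0.5)·(0.5) + (4.5)·(4.5) + (-2.5)·(-2.5) + (-0.5)·(-0.5)) / 5 = 33.5/5 = 6.7
  S[X_1,X_2] = ((0.5)·(-3.1667) + (-2.5)·(0.8333) + (0.5)·(2.8333) + (4.5)·(-2.1667) + (-2.5)·(-0.1667) + (-0.5)·(1.8333)) / 5 = -12.5/5 = -2.5
  S[X_2,X_2] = ((-3.1667)·(-3.1667) + (0.8333)·(0.8333) + (2.8333)·(2.8333) + (-2.1667)·(-2.1667) + (-0.1667)·(-0.1667) + (1.8333)·(1.8333)) / 5 = 26.8333/5 = 5.3667

S is symmetric (S[j,i] = S[i,j]). Assembling:

S = [[6.7, -2.5],
 [-2.5, 5.3667]]


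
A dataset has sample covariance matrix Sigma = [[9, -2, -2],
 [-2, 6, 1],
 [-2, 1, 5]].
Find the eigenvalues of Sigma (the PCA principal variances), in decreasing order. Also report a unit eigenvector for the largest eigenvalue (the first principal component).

Step 1 — characteristic polynomial p(λ) = det(λI - Sigma) = λ³ - tr·λ² + c_1·λ - det, where tr = trace, c_1 = sum of the principal 2×2 minors, det = det(Sigma):
  tr = 9 + 6 + 5 = 20,
  c_1 = (9·6 - (-2)²) + (9·5 - (-2)²) + (6·5 - (1)²) = 50 + 41 + 29 = 120,
  det = 9·(6·5 - (1)²) - (-2)·((-2)·5 - (1)·(-2)) + (-2)·((-2)·(1) - 6·(-2)) = 9·(29) - (-2)·(-8) + (-2)·(10) = 225.
  So p(λ) = λ³ - 20λ² + 120λ - 225.
Step 2 — look for an integer root (rational root theorem: any rational root is an integer divisor of 225). Testing λ = 5:
  p(5) = 125 - 500 + 600 - 225 = 0  ✓
  Dividing out (λ - 5): p(λ) = (λ - 5)(λ² - 15λ + 45).
Step 3 — remaining eigenvalues from the quadratic λ² - 15λ + 45 = 0:
  Δ = 15² - 4·45 = 225 - 180 = 45,  λ = (15 ± √45)/2 = (15 ± 6.7082)/2 ≈ 10.8541 or 4.1459.
  Sorted: λ_1 = 10.8541,  λ_2 = 5,  λ_3 = 4.1459  (check: sum = 20 = tr ✓).

Step 4 — unit eigenvector for λ_1 ≈ 10.8541: v spans the null space of (Sigma - λ_1 I), whose rows are
  r_1 = (-1.8541, -2, -2),  r_2 = (-2, -4.8541, 1),  r_3 = (-2, 1, -5.8541).
  v is orthogonal to every row, so take v ∝ r_1 × r_2 = ((-2)·(1) - (-2)·(-4.8541), (-2)·(-2) - (-1.8541)·(1), (-1.8541)·(-4.8541) - (-2)·(-2)) ≈ (-11.7082, 5.8541, 5).
  Rescale (multiply by -1 so the first nonzero entry is positive): u = (11.7082, -5.8541, -5).
  ||u|| = √((11.7082)² + (-5.8541)² + (-5)²) = √(196.3525) ≈ 14.0126,  v_1 = u/||u|| ≈ (0.8355, -0.4178, -0.3568) (||v_1|| = 1).

λ_1 = 10.8541,  λ_2 = 5,  λ_3 = 4.1459;  v_1 ≈ (0.8355, -0.4178, -0.3568)


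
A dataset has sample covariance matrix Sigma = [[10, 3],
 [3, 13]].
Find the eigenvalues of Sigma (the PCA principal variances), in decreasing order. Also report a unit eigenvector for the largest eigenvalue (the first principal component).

Step 1 — characteristic polynomial of 2×2 Sigma:
  det(Sigma - λI) = λ² - trace · λ + det = 0.
  trace = 10 + 13 = 23, det = 10·13 - (3)² = 121.
Step 2 — discriminant:
  Δ = trace² - 4·det = 529 - 484 = 45.
Step 3 — eigenvalues:
  λ = (trace ± √Δ)/2 = (23 ± 6.7082)/2,
  λ_1 = 14.8541,  λ_2 = 8.1459.

Step 4 — unit eigenvector for λ_1: solve (Sigma - λ_1 I)v = 0. First row:
  (10 - 14.8541)·v_x + (3)·v_y = 0, i.e. (-4.8541)·v_x + (3)·v_y = 0,
  so v ∝ (b, λ_1 - a) = (3, 4.8541) = u.
  ||u|| = √((3)² + (4.8541)²) = √(32.5623) ≈ 5.7063,
  v_1 = u/||u|| ≈ (0.5257, 0.8507) (||v_1|| = 1).

λ_1 = 14.8541,  λ_2 = 8.1459;  v_1 ≈ (0.5257, 0.8507)


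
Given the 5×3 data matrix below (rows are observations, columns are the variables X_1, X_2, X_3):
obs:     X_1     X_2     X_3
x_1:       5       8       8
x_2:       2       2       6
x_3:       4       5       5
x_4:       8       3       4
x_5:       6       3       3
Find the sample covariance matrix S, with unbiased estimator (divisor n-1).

Step 1 — column means:
  mean(X_1) = (5 + 2 + 4 + 8 + 6) / 5 = 25/5 = 5
  mean(X_2) = (8 + 2 + 5 + 3 + 3) / 5 = 21/5 = 4.2
  mean(X_3) = (8 + 6 + 5 + 4 + 3) / 5 = 26/5 = 5.2

Step 2 — sample covariance S[i,j] = (1/(n-1)) · Σ_k (x_{k,i} - mean_i) · (x_{k,j} - mean_j), with n-1 = 4.
  S[X_1,X_1] = ((0)·(0) + (-3)·(-3) + (-1)·(-1) + (3)·(3) + (1)·(1)) / 4 = 20/4 = 5
  S[X_1,X_2] = ((0)·(3.8) + (-3)·(-2.2) + (-1)·(0.8) + (3)·(-1.2) + (1)·(-1.2)) / 4 = 1/4 = 0.25
  S[X_1,X_3] = ((0)·(2.8) + (-3)·(0.8) + (-1)·(-0.2) + (3)·(-1.2) + (1)·(-2.2)) / 4 = -8/4 = -2
  S[X_2,X_2] = ((3.8)·(3.8) + (-2.2)·(-2.2) + (0.8)·(0.8) + (-1.2)·(-1.2) + (-1.2)·(-1.2)) / 4 = 22.8/4 = 5.7
  S[X_2,X_3] = ((3.8)·(2.8) + (-2.2)·(0.8) + (0.8)·(-0.2) + (-1.2)·(-1.2) + (-1.2)·(-2.2)) / 4 = 12.8/4 = 3.2
  S[X_3,X_3] = ((2.8)·(2.8) + (0.8)·(0.8) + (-0.2)·(-0.2) + (-1.2)·(-1.2) + (-2.2)·(-2.2)) / 4 = 14.8/4 = 3.7

S is symmetric (S[j,i] = S[i,j]). Assembling:

S = [[5, 0.25, -2],
 [0.25, 5.7, 3.2],
 [-2, 3.2, 3.7]]


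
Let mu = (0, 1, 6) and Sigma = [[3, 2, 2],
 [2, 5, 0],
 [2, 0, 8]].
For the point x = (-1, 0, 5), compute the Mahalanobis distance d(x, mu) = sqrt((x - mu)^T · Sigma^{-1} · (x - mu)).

Step 1 — centre the observation: (x - mu) = (-1, -1, -1).

Step 2 — invert Sigma (cofactor / det for 3×3, or solve directly):
  Sigma^{-1} = [[0.5882, -0.2353, -0.1471],
 [-0.2353, 0.2941, 0.0588],
 [-0.1471, 0.0588, 0.1618]].

Step 3 — form the quadratic (x - mu)^T · Sigma^{-1} · (x - mu):
  Sigma^{-1} · (x - mu) = (-0.2059, -0.1176, -0.0735).
  (x - mu)^T · [Sigma^{-1} · (x - mu)] = (-1)·(-0.2059) + (-1)·(-0.1176) + (-1)·(-0.0735) = 0.3971.

Step 4 — take square root: d = √(0.3971) ≈ 0.6301.

d(x, mu) = √(0.3971) ≈ 0.6301


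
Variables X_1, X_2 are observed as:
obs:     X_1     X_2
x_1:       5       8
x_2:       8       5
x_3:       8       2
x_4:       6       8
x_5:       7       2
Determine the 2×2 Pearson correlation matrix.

Step 1 — column means:
  mean(X_1) = (5 + 8 + 8 + 6 + 7) / 5 = 34/5 = 6.8
  mean(X_2) = (8 + 5 + 2 + 8 + 2) / 5 = 25/5 = 5

Step 2 — sample variances and covariances s[i,j] = (1/(n-1)) · Σ_k (x_{k,i} - mean_i) · (x_{k,j} - mean_j), with n-1 = 4:
  s[X_1,X_1] = ((-1.8)·(-1.8) + (1.2)·(1.2) + (1.2)·(1.2) + (-0.8)·(-0.8) + (0.2)·(0.2)) / 4 = 6.8/4 = 1.7
  s[X_1,X_2] = ((-1.8)·(3) + (1.2)·(0) + (1.2)·(-3) + (-0.8)·(3) + (0.2)·(-3)) / 4 = -12/4 = -3
  s[X_2,X_2] = ((3)·(3) + (0)·(0) + (-3)·(-3) + (3)·(3) + (-3)·(-3)) / 4 = 36/4 = 9
  Sample standard deviations s_i = √(s[i,i]):
  s(X_1) = √(1.7) = 1.3038
  s(X_2) = √(9) = 3

Step 3 — r_{ij} = s_{ij} / (s_i · s_j):
  r[X_1,X_1] = 1 (diagonal).
  r[X_1,X_2] = -3 / (1.3038 · 3) = -3 / 3.9115 = -0.767
  r[X_2,X_2] = 1 (diagonal).

R is symmetric with unit diagonal. Assembling:

R = [[1, -0.767],
 [-0.767, 1]]


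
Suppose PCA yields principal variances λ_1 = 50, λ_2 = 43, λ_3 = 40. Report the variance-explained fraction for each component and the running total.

Step 1 — total variance = trace(Sigma) = Σ λ_i = 50 + 43 + 40 = 133.

Step 2 — fraction explained by component i = λ_i / Σ λ:
  PC1: 50/133 = 0.3759
  PC2: 43/133 = 0.3233
  PC3: 40/133 = 0.3008

Step 3 — cumulative fraction after k components = (λ_1 + ... + λ_k) / Σ λ:
  k = 1: 50/133 = 0.3759
  k = 2: (50 + 43)/133 = 93/133 = 0.6992
  k = 3: (50 + 43 + 40)/133 = 133/133 = 1

Summary (fraction, with percent):

explained: PC1 0.3759 (37.59%), PC2 0.3233 (32.33%), PC3 0.3008 (30.08%);  cumulative: 0.3759, 0.6992, 1


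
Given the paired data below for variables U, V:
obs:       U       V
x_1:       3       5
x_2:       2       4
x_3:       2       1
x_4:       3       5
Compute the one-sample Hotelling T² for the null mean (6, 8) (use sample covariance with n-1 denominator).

Step 1 — sample mean vector:
  mean(U) = (3 + 2 + 2 + 3) / 4 = 10/4 = 2.5
  mean(V) = (5 + 4 + 1 + 5) / 4 = 15/4 = 3.75
  x̄ = (2.5, 3.75),  deviation x̄ - mu_0 = (2.5, 3.75) - (6, 8) = (-3.5, -4.25).

Step 2 — sample covariance matrix, S[i,j] = (1/(n-1)) · Σ_k (x_{k,i} - mean_i) · (x_{k,j} - mean_j), divisor n-1 = 3:
  S[U,U] = ((0.5)·(0.5) + (-0.5)·(-0.5) + (-0.5)·(-0.5) + (0.5)·(0.5)) / 3 = 1/3 = 0.3333
  S[U,V] = ((0.5)·(1.25) + (-0.5)·(0.25) + (-0.5)·(-2.75) + (0.5)·(1.25)) / 3 = 2.5/3 = 0.8333
  S[V,V] = ((1.25)·(1.25) + (0.25)·(0.25) + (-2.75)·(-2.75) + (1.25)·(1.25)) / 3 = 10.75/3 = 3.5833
  S = [[0.3333, 0.8333],
 [0.8333, 3.5833]].

Step 3 — invert S. det(S) = 0.3333·3.5833 - (0.8333)² = 0.5.
  S^{-1} = (1/det) · [[d, -b], [-b, a]] = [[7.1667, -1.6667],
 [-1.6667, 0.6667]].

Step 4 — quadratic form (x̄ - mu_0)^T · S^{-1} · (x̄ - mu_0):
  S^{-1} · (x̄ - mu_0) = (-18, 3),
  (x̄ - mu_0)^T · [...] = (-3.5)·(-18) + (-4.25)·(3) = 50.25.

Step 5 — scale by n: T² = 4 · 50.25 = 201.

T² ≈ 201


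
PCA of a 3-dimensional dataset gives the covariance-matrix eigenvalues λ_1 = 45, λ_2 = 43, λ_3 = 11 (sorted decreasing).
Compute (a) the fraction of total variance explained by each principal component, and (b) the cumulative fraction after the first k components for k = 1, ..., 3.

Step 1 — total variance = trace(Sigma) = Σ λ_i = 45 + 43 + 11 = 99.

Step 2 — fraction explained by component i = λ_i / Σ λ:
  PC1: 45/99 = 0.4545
  PC2: 43/99 = 0.4343
  PC3: 11/99 = 0.1111

Step 3 — cumulative fraction after k components = (λ_1 + ... + λ_k) / Σ λ:
  k = 1: 45/99 = 0.4545
  k = 2: (45 + 43)/99 = 88/99 = 0.8889
  k = 3: (45 + 43 + 11)/99 = 99/99 = 1

Summary (fraction, with percent):

explained: PC1 0.4545 (45.45%), PC2 0.4343 (43.43%), PC3 0.1111 (11.11%);  cumulative: 0.4545, 0.8889, 1


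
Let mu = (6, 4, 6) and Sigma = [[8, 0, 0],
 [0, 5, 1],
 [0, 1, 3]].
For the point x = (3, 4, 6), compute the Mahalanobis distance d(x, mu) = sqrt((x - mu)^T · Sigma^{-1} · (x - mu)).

Step 1 — centre the observation: (x - mu) = (-3, 0, 0).

Step 2 — invert Sigma (cofactor / det for 3×3, or solve directly):
  Sigma^{-1} = [[0.125, 0, 0],
 [0, 0.2143, -0.0714],
 [0, -0.0714, 0.3571]].

Step 3 — form the quadratic (x - mu)^T · Sigma^{-1} · (x - mu):
  Sigma^{-1} · (x - mu) = (-0.375, 0, 0).
  (x - mu)^T · [Sigma^{-1} · (x - mu)] = (-3)·(-0.375) + (0)·(0) + (0)·(0) = 1.125.

Step 4 — take square root: d = √(1.125) ≈ 1.0607.

d(x, mu) = √(1.125) ≈ 1.0607


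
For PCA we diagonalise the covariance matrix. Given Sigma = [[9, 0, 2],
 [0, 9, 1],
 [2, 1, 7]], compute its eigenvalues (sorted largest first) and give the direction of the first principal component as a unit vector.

Step 1 — characteristic polynomial p(λ) = det(λI - Sigma) = λ³ - tr·λ² + c_1·λ - det, where tr = trace, c_1 = sum of the principal 2×2 minors, det = det(Sigma):
  tr = 9 + 9 + 7 = 25,
  c_1 = (9·9 - (0)²) + (9·7 - (2)²) + (9·7 - (1)²) = 81 + 59 + 62 = 202,
  det = 9·(9·7 - (1)²) - (0)·((0)·7 - (1)·(2)) + (2)·((0)·(1) - 9·(2)) = 9·(62) - (0)·(-2) + (2)·(-18) = 522.
  So p(λ) = λ³ - 25λ² + 202λ - 522.
Step 2 — look for an integer root (rational root theorem: any rational root is an integer divisor of 522). Testing λ = 9:
  p(9) = 729 - 2025 + 1818 - 522 = 0  ✓
  Dividing out (λ - 9): p(λ) = (λ - 9)(λ² - 16λ + 58).
Step 3 — remaining eigenvalues from the quadratic λ² - 16λ + 58 = 0:
  Δ = 16² - 4·58 = 256 - 232 = 24,  λ = (16 ± √24)/2 = (16 ± 4.899)/2 ≈ 10.4495 or 5.5505.
  Sorted: λ_1 = 10.4495,  λ_2 = 9,  λ_3 = 5.5505  (check: sum = 25 = tr ✓).

Step 4 — unit eigenvector for λ_1 ≈ 10.4495: v spans the null space of (Sigma - λ_1 I), whose rows are
  r_1 = (-1.4495, 0, 2),  r_2 = (0, -1.4495, 1),  r_3 = (2, 1, -3.4495).
  v is orthogonal to every row, so take v ∝ r_1 × r_2 = ((0)·(1) - (2)·(-1.4495), (2)·(0) - (-1.4495)·(1), (-1.4495)·(-1.4495) - (0)·(0)) ≈ (2.899, 1.4495, 2.101).
  Let u = (2.899, 1.4495, 2.101).
  ||u|| = √((2.899)² + (1.4495)² + (2.101)²) = √(14.9194) ≈ 3.8626,  v_1 = u/||u|| ≈ (0.7505, 0.3753, 0.5439) (||v_1|| = 1).

λ_1 = 10.4495,  λ_2 = 9,  λ_3 = 5.5505;  v_1 ≈ (0.7505, 0.3753, 0.5439)


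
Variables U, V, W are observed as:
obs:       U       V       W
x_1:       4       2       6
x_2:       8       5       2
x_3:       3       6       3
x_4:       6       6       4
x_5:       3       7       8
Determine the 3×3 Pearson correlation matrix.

Step 1 — column means:
  mean(U) = (4 + 8 + 3 + 6 + 3) / 5 = 24/5 = 4.8
  mean(V) = (2 + 5 + 6 + 6 + 7) / 5 = 26/5 = 5.2
  mean(W) = (6 + 2 + 3 + 4 + 8) / 5 = 23/5 = 4.6

Step 2 — sample variances and covariances s[i,j] = (1/(n-1)) · Σ_k (x_{k,i} - mean_i) · (x_{k,j} - mean_j), with n-1 = 4:
  s[U,U] = ((-0.8)·(-0.8) + (3.2)·(3.2) + (-1.8)·(-1.8) + (1.2)·(1.2) + (-1.8)·(-1.8)) / 4 = 18.8/4 = 4.7
  s[U,V] = ((-0.8)·(-3.2) + (3.2)·(-0.2) + (-1.8)·(0.8) + (1.2)·(0.8) + (-1.8)·(1.8)) / 4 = -1.8/4 = -0.45
  s[U,W] = ((-0.8)·(1.4) + (3.2)·(-2.6) + (-1.8)·(-1.6) + (1.2)·(-0.6) + (-1.8)·(3.4)) / 4 = -13.4/4 = -3.35
  s[V,V] = ((-3.2)·(-3.2) + (-0.2)·(-0.2) + (0.8)·(0.8) + (0.8)·(0.8) + (1.8)·(1.8)) / 4 = 14.8/4 = 3.7
  s[V,W] = ((-3.2)·(1.4) + (-0.2)·(-2.6) + (0.8)·(-1.6) + (0.8)·(-0.6) + (1.8)·(3.4)) / 4 = 0.4/4 = 0.1
  s[W,W] = ((1.4)·(1.4) + (-2.6)·(-2.6) + (-1.6)·(-1.6) + (-0.6)·(-0.6) + (3.4)·(3.4)) / 4 = 23.2/4 = 5.8
  Sample standard deviations s_i = √(s[i,i]):
  s(U) = √(4.7) = 2.1679
  s(V) = √(3.7) = 1.9235
  s(W) = √(5.8) = 2.4083

Step 3 — r_{ij} = s_{ij} / (s_i · s_j):
  r[U,U] = 1 (diagonal).
  r[U,V] = -0.45 / (2.1679 · 1.9235) = -0.45 / 4.1701 = -0.1079
  r[U,W] = -3.35 / (2.1679 · 2.4083) = -3.35 / 5.2211 = -0.6416
  r[V,V] = 1 (diagonal).
  r[V,W] = 0.1 / (1.9235 · 2.4083) = 0.1 / 4.6325 = 0.0216
  r[W,W] = 1 (diagonal).

R is symmetric with unit diagonal. Assembling:

R = [[1, -0.1079, -0.6416],
 [-0.1079, 1, 0.0216],
 [-0.6416, 0.0216, 1]]


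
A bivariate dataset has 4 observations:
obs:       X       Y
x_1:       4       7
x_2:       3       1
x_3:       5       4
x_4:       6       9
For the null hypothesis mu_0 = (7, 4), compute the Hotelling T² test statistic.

Step 1 — sample mean vector:
  mean(X) = (4 + 3 + 5 + 6) / 4 = 18/4 = 4.5
  mean(Y) = (7 + 1 + 4 + 9) / 4 = 21/4 = 5.25
  x̄ = (4.5, 5.25),  deviation x̄ - mu_0 = (4.5, 5.25) - (7, 4) = (-2.5, 1.25).

Step 2 — sample covariance matrix, S[i,j] = (1/(n-1)) · Σ_k (x_{k,i} - mean_i) · (x_{k,j} - mean_j), divisor n-1 = 3:
  S[X,X] = ((-0.5)·(-0.5) + (-1.5)·(-1.5) + (0.5)·(0.5) + (1.5)·(1.5)) / 3 = 5/3 = 1.6667
  S[X,Y] = ((-0.5)·(1.75) + (-1.5)·(-4.25) + (0.5)·(-1.25) + (1.5)·(3.75)) / 3 = 10.5/3 = 3.5
  S[Y,Y] = ((1.75)·(1.75) + (-4.25)·(-4.25) + (-1.25)·(-1.25) + (3.75)·(3.75)) / 3 = 36.75/3 = 12.25
  S = [[1.6667, 3.5],
 [3.5, 12.25]].

Step 3 — invert S. det(S) = 1.6667·12.25 - (3.5)² = 8.1667.
  S^{-1} = (1/det) · [[d, -b], [-b, a]] = [[1.5, -0.4286],
 [-0.4286, 0.2041]].

Step 4 — quadratic form (x̄ - mu_0)^T · S^{-1} · (x̄ - mu_0):
  S^{-1} · (x̄ - mu_0) = (-4.2857, 1.3265),
  (x̄ - mu_0)^T · [...] = (-2.5)·(-4.2857) + (1.25)·(1.3265) = 12.3724.

Step 5 — scale by n: T² = 4 · 12.3724 = 49.4898.

T² ≈ 49.4898


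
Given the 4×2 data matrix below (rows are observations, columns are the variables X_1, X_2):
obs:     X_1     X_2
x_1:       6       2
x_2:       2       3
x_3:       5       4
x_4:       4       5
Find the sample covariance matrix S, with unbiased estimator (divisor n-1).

Step 1 — column means:
  mean(X_1) = (6 + 2 + 5 + 4) / 4 = 17/4 = 4.25
  mean(X_2) = (2 + 3 + 4 + 5) / 4 = 14/4 = 3.5

Step 2 — sample covariance S[i,j] = (1/(n-1)) · Σ_k (x_{k,i} - mean_i) · (x_{k,j} - mean_j), with n-1 = 3.
  S[X_1,X_1] = ((1.75)·(1.75) + (-2.25)·(-2.25) + (0.75)·(0.75) + (-0.25)·(-0.25)) / 3 = 8.75/3 = 2.9167
  S[X_1,X_2] = ((1.75)·(-1.5) + (-2.25)·(-0.5) + (0.75)·(0.5) + (-0.25)·(1.5)) / 3 = -1.5/3 = -0.5
  S[X_2,X_2] = ((-1.5)·(-1.5) + (-0.5)·(-0.5) + (0.5)·(0.5) + (1.5)·(1.5)) / 3 = 5/3 = 1.6667

S is symmetric (S[j,i] = S[i,j]). Assembling:

S = [[2.9167, -0.5],
 [-0.5, 1.6667]]


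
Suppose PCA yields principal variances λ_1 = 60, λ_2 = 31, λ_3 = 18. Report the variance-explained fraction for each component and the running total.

Step 1 — total variance = trace(Sigma) = Σ λ_i = 60 + 31 + 18 = 109.

Step 2 — fraction explained by component i = λ_i / Σ λ:
  PC1: 60/109 = 0.5505
  PC2: 31/109 = 0.2844
  PC3: 18/109 = 0.1651

Step 3 — cumulative fraction after k components = (λ_1 + ... + λ_k) / Σ λ:
  k = 1: 60/109 = 0.5505
  k = 2: (60 + 31)/109 = 91/109 = 0.8349
  k = 3: (60 + 31 + 18)/109 = 109/109 = 1

Summary (fraction, with percent):

explained: PC1 0.5505 (55.05%), PC2 0.2844 (28.44%), PC3 0.1651 (16.51%);  cumulative: 0.5505, 0.8349, 1


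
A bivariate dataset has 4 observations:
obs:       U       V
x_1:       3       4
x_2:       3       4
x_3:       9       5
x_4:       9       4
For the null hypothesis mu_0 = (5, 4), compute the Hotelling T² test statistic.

Step 1 — sample mean vector:
  mean(U) = (3 + 3 + 9 + 9) / 4 = 24/4 = 6
  mean(V) = (4 + 4 + 5 + 4) / 4 = 17/4 = 4.25
  x̄ = (6, 4.25),  deviation x̄ - mu_0 = (6, 4.25) - (5, 4) = (1, 0.25).

Step 2 — sample covariance matrix, S[i,j] = (1/(n-1)) · Σ_k (x_{k,i} - mean_i) · (x_{k,j} - mean_j), divisor n-1 = 3:
  S[U,U] = ((-3)·(-3) + (-3)·(-3) + (3)·(3) + (3)·(3)) / 3 = 36/3 = 12
  S[U,V] = ((-3)·(-0.25) + (-3)·(-0.25) + (3)·(0.75) + (3)·(-0.25)) / 3 = 3/3 = 1
  S[V,V] = ((-0.25)·(-0.25) + (-0.25)·(-0.25) + (0.75)·(0.75) + (-0.25)·(-0.25)) / 3 = 0.75/3 = 0.25
  S = [[12, 1],
 [1, 0.25]].

Step 3 — invert S. det(S) = 12·0.25 - (1)² = 2.
  S^{-1} = (1/det) · [[d, -b], [-b, a]] = [[0.125, -0.5],
 [-0.5, 6]].

Step 4 — quadratic form (x̄ - mu_0)^T · S^{-1} · (x̄ - mu_0):
  S^{-1} · (x̄ - mu_0) = (0, 1),
  (x̄ - mu_0)^T · [...] = (1)·(0) + (0.25)·(1) = 0.25.

Step 5 — scale by n: T² = 4 · 0.25 = 1.

T² ≈ 1


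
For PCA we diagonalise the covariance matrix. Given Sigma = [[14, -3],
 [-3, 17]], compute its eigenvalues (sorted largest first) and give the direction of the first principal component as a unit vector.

Step 1 — characteristic polynomial of 2×2 Sigma:
  det(Sigma - λI) = λ² - trace · λ + det = 0.
  trace = 14 + 17 = 31, det = 14·17 - (-3)² = 229.
Step 2 — discriminant:
  Δ = trace² - 4·det = 961 - 916 = 45.
Step 3 — eigenvalues:
  λ = (trace ± √Δ)/2 = (31 ± 6.7082)/2,
  λ_1 = 18.8541,  λ_2 = 12.1459.

Step 4 — unit eigenvector for λ_1: solve (Sigma - λ_1 I)v = 0. First row:
  (14 - 18.8541)·v_x + (-3)·v_y = 0, i.e. (-4.8541)·v_x + (-3)·v_y = 0,
  so v ∝ (b, λ_1 - a) = (-3, 4.8541); multiply by -1 so the first entry is positive: u = (3, -4.8541).
  ||u|| = √((3)² + (-4.8541)²) = √(32.5623) ≈ 5.7063,
  v_1 = u/||u|| ≈ (0.5257, -0.8507) (||v_1|| = 1).

λ_1 = 18.8541,  λ_2 = 12.1459;  v_1 ≈ (0.5257, -0.8507)


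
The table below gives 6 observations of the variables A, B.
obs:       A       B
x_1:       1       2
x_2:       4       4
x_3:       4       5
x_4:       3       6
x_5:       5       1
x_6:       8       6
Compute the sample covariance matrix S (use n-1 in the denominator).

Step 1 — column means:
  mean(A) = (1 + 4 + 4 + 3 + 5 + 8) / 6 = 25/6 = 4.1667
  mean(B) = (2 + 4 + 5 + 6 + 1 + 6) / 6 = 24/6 = 4

Step 2 — sample covariance S[i,j] = (1/(n-1)) · Σ_k (x_{k,i} - mean_i) · (x_{k,j} - mean_j), with n-1 = 5.
  S[A,A] = ((-3.1667)·(-3.1667) + (-0.1667)·(-0.1667) + (-0.1667)·(-0.1667) + (-1.1667)·(-1.1667) + (0.8333)·(0.8333) + (3.8333)·(3.8333)) / 5 = 26.8333/5 = 5.3667
  S[A,B] = ((-3.1667)·(-2) + (-0.1667)·(0) + (-0.1667)·(1) + (-1.1667)·(2) + (0.8333)·(-3) + (3.8333)·(2)) / 5 = 9/5 = 1.8
  S[B,B] = ((-2)·(-2) + (0)·(0) + (1)·(1) + (2)·(2) + (-3)·(-3) + (2)·(2)) / 5 = 22/5 = 4.4

S is symmetric (S[j,i] = S[i,j]). Assembling:

S = [[5.3667, 1.8],
 [1.8, 4.4]]


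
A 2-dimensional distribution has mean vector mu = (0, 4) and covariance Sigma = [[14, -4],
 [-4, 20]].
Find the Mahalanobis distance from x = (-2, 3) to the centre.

Step 1 — centre the observation: (x - mu) = (-2, -1).

Step 2 — invert Sigma. det(Sigma) = 14·20 - (-4)² = 264.
  Sigma^{-1} = (1/det) · [[d, -b], [-b, a]] = [[0.0758, 0.0152],
 [0.0152, 0.053]].

Step 3 — form the quadratic (x - mu)^T · Sigma^{-1} · (x - mu):
  Sigma^{-1} · (x - mu) = (-0.1667, -0.0833).
  (x - mu)^T · [Sigma^{-1} · (x - mu)] = (-2)·(-0.1667) + (-1)·(-0.0833) = 0.4167.

Step 4 — take square root: d = √(0.4167) ≈ 0.6455.

d(x, mu) = √(0.4167) ≈ 0.6455


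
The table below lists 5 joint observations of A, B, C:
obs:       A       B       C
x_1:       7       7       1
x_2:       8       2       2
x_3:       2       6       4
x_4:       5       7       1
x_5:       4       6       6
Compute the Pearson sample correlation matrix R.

Step 1 — column means:
  mean(A) = (7 + 8 + 2 + 5 + 4) / 5 = 26/5 = 5.2
  mean(B) = (7 + 2 + 6 + 7 + 6) / 5 = 28/5 = 5.6
  mean(C) = (1 + 2 + 4 + 1 + 6) / 5 = 14/5 = 2.8

Step 2 — sample variances and covariances s[i,j] = (1/(n-1)) · Σ_k (x_{k,i} - mean_i) · (x_{k,j} - mean_j), with n-1 = 4:
  s[A,A] = ((1.8)·(1.8) + (2.8)·(2.8) + (-3.2)·(-3.2) + (-0.2)·(-0.2) + (-1.2)·(-1.2)) / 4 = 22.8/4 = 5.7
  s[A,B] = ((1.8)·(1.4) + (2.8)·(-3.6) + (-3.2)·(0.4) + (-0.2)·(1.4) + (-1.2)·(0.4)) / 4 = -9.6/4 = -2.4
  s[A,C] = ((1.8)·(-1.8) + (2.8)·(-0.8) + (-3.2)·(1.2) + (-0.2)·(-1.8) + (-1.2)·(3.2)) / 4 = -12.8/4 = -3.2
  s[B,B] = ((1.4)·(1.4) + (-3.6)·(-3.6) + (0.4)·(0.4) + (1.4)·(1.4) + (0.4)·(0.4)) / 4 = 17.2/4 = 4.3
  s[B,C] = ((1.4)·(-1.8) + (-3.6)·(-0.8) + (0.4)·(1.2) + (1.4)·(-1.8) + (0.4)·(3.2)) / 4 = -0.4/4 = -0.1
  s[C,C] = ((-1.8)·(-1.8) + (-0.8)·(-0.8) + (1.2)·(1.2) + (-1.8)·(-1.8) + (3.2)·(3.2)) / 4 = 18.8/4 = 4.7
  Sample standard deviations s_i = √(s[i,i]):
  s(A) = √(5.7) = 2.3875
  s(B) = √(4.3) = 2.0736
  s(C) = √(4.7) = 2.1679

Step 3 — r_{ij} = s_{ij} / (s_i · s_j):
  r[A,A] = 1 (diagonal).
  r[A,B] = -2.4 / (2.3875 · 2.0736) = -2.4 / 4.9508 = -0.4848
  r[A,C] = -3.2 / (2.3875 · 2.1679) = -3.2 / 5.1759 = -0.6182
  r[B,B] = 1 (diagonal).
  r[B,C] = -0.1 / (2.0736 · 2.1679) = -0.1 / 4.4956 = -0.0222
  r[C,C] = 1 (diagonal).

R is symmetric with unit diagonal. Assembling:

R = [[1, -0.4848, -0.6182],
 [-0.4848, 1, -0.0222],
 [-0.6182, -0.0222, 1]]


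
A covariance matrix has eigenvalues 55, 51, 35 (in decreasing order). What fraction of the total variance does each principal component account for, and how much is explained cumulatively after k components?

Step 1 — total variance = trace(Sigma) = Σ λ_i = 55 + 51 + 35 = 141.

Step 2 — fraction explained by component i = λ_i / Σ λ:
  PC1: 55/141 = 0.3901
  PC2: 51/141 = 0.3617
  PC3: 35/141 = 0.2482

Step 3 — cumulative fraction after k components = (λ_1 + ... + λ_k) / Σ λ:
  k = 1: 55/141 = 0.3901
  k = 2: (55 + 51)/141 = 106/141 = 0.7518
  k = 3: (55 + 51 + 35)/141 = 141/141 = 1

Summary (fraction, with percent):

explained: PC1 0.3901 (39.01%), PC2 0.3617 (36.17%), PC3 0.2482 (24.82%);  cumulative: 0.3901, 0.7518, 1


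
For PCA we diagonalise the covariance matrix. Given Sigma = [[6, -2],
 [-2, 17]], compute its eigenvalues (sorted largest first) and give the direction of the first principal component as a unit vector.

Step 1 — characteristic polynomial of 2×2 Sigma:
  det(Sigma - λI) = λ² - trace · λ + det = 0.
  trace = 6 + 17 = 23, det = 6·17 - (-2)² = 98.
Step 2 — discriminant:
  Δ = trace² - 4·det = 529 - 392 = 137.
Step 3 — eigenvalues:
  λ = (trace ± √Δ)/2 = (23 ± 11.7047)/2,
  λ_1 = 17.3523,  λ_2 = 5.6477.

Step 4 — unit eigenvector for λ_1: solve (Sigma - λ_1 I)v = 0. First row:
  (6 - 17.3523)·v_x + (-2)·v_y = 0, i.e. (-11.3523)·v_x + (-2)·v_y = 0,
  so v ∝ (b, λ_1 - a) = (-2, 11.3523); multiply by -1 so the first entry is positive: u = (2, -11.3523).
  ||u|| = √((2)² + (-11.3523)²) = √(132.8758) ≈ 11.5272,
  v_1 = u/||u|| ≈ (0.1735, -0.9848) (||v_1|| = 1).

λ_1 = 17.3523,  λ_2 = 5.6477;  v_1 ≈ (0.1735, -0.9848)


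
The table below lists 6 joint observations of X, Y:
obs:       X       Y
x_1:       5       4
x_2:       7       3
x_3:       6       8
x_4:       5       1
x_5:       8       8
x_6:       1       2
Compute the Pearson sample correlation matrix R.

Step 1 — column means:
  mean(X) = (5 + 7 + 6 + 5 + 8 + 1) / 6 = 32/6 = 5.3333
  mean(Y) = (4 + 3 + 8 + 1 + 8 + 2) / 6 = 26/6 = 4.3333

Step 2 — sample variances and covariances s[i,j] = (1/(n-1)) · Σ_k (x_{k,i} - mean_i) · (x_{k,j} - mean_j), with n-1 = 5:
  s[X,X] = ((-0.3333)·(-0.3333) + (1.6667)·(1.6667) + (0.6667)·(0.6667) + (-0.3333)·(-0.3333) + (2.6667)·(2.6667) + (-4.3333)·(-4.3333)) / 5 = 29.3333/5 = 5.8667
  s[X,Y] = ((-0.3333)·(-0.3333) + (1.6667)·(-1.3333) + (0.6667)·(3.6667) + (-0.3333)·(-3.3333) + (2.6667)·(3.6667) + (-4.3333)·(-2.3333)) / 5 = 21.3333/5 = 4.2667
  s[Y,Y] = ((-0.3333)·(-0.3333) + (-1.3333)·(-1.3333) + (3.6667)·(3.6667) + (-3.3333)·(-3.3333) + (3.6667)·(3.6667) + (-2.3333)·(-2.3333)) / 5 = 45.3333/5 = 9.0667
  Sample standard deviations s_i = √(s[i,i]):
  s(X) = √(5.8667) = 2.4221
  s(Y) = √(9.0667) = 3.0111

Step 3 — r_{ij} = s_{ij} / (s_i · s_j):
  r[X,X] = 1 (diagonal).
  r[X,Y] = 4.2667 / (2.4221 · 3.0111) = 4.2667 / 7.2932 = 0.585
  r[Y,Y] = 1 (diagonal).

R is symmetric with unit diagonal. Assembling:

R = [[1, 0.585],
 [0.585, 1]]


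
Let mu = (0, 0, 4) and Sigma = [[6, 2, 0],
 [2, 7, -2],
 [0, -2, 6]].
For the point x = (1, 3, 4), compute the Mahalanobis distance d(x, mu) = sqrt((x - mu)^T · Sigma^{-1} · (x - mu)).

Step 1 — centre the observation: (x - mu) = (1, 3, 0).

Step 2 — invert Sigma (cofactor / det for 3×3, or solve directly):
  Sigma^{-1} = [[0.1863, -0.0588, -0.0196],
 [-0.0588, 0.1765, 0.0588],
 [-0.0196, 0.0588, 0.1863]].

Step 3 — form the quadratic (x - mu)^T · Sigma^{-1} · (x - mu):
  Sigma^{-1} · (x - mu) = (0.0098, 0.4706, 0.1569).
  (x - mu)^T · [Sigma^{-1} · (x - mu)] = (1)·(0.0098) + (3)·(0.4706) + (0)·(0.1569) = 1.4216.

Step 4 — take square root: d = √(1.4216) ≈ 1.1923.

d(x, mu) = √(1.4216) ≈ 1.1923


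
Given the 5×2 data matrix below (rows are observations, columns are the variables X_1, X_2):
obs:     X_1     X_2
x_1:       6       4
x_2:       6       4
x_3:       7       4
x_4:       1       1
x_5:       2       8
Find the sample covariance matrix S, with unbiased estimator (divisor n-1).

Step 1 — column means:
  mean(X_1) = (6 + 6 + 7 + 1 + 2) / 5 = 22/5 = 4.4
  mean(X_2) = (4 + 4 + 4 + 1 + 8) / 5 = 21/5 = 4.2

Step 2 — sample covariance S[i,j] = (1/(n-1)) · Σ_k (x_{k,i} - mean_i) · (x_{k,j} - mean_j), with n-1 = 4.
  S[X_1,X_1] = ((1.6)·(1.6) + (1.6)·(1.6) + (2.6)·(2.6) + (-3.4)·(-3.4) + (-2.4)·(-2.4)) / 4 = 29.2/4 = 7.3
  S[X_1,X_2] = ((1.6)·(-0.2) + (1.6)·(-0.2) + (2.6)·(-0.2) + (-3.4)·(-3.2) + (-2.4)·(3.8)) / 4 = 0.6/4 = 0.15
  S[X_2,X_2] = ((-0.2)·(-0.2) + (-0.2)·(-0.2) + (-0.2)·(-0.2) + (-3.2)·(-3.2) + (3.8)·(3.8)) / 4 = 24.8/4 = 6.2

S is symmetric (S[j,i] = S[i,j]). Assembling:

S = [[7.3, 0.15],
 [0.15, 6.2]]


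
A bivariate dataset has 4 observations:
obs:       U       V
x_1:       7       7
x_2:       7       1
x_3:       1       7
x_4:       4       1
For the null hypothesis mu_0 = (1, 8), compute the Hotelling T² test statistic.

Step 1 — sample mean vector:
  mean(U) = (7 + 7 + 1 + 4) / 4 = 19/4 = 4.75
  mean(V) = (7 + 1 + 7 + 1) / 4 = 16/4 = 4
  x̄ = (4.75, 4),  deviation x̄ - mu_0 = (4.75, 4) - (1, 8) = (3.75, -4).

Step 2 — sample covariance matrix, S[i,j] = (1/(n-1)) · Σ_k (x_{k,i} - mean_i) · (x_{k,j} - mean_j), divisor n-1 = 3:
  S[U,U] = ((2.25)·(2.25) + (2.25)·(2.25) + (-3.75)·(-3.75) + (-0.75)·(-0.75)) / 3 = 24.75/3 = 8.25
  S[U,V] = ((2.25)·(3) + (2.25)·(-3) + (-3.75)·(3) + (-0.75)·(-3)) / 3 = -9/3 = -3
  S[V,V] = ((3)·(3) + (-3)·(-3) + (3)·(3) + (-3)·(-3)) / 3 = 36/3 = 12
  S = [[8.25, -3],
 [-3, 12]].

Step 3 — invert S. det(S) = 8.25·12 - (-3)² = 90.
  S^{-1} = (1/det) · [[d, -b], [-b, a]] = [[0.1333, 0.0333],
 [0.0333, 0.0917]].

Step 4 — quadratic form (x̄ - mu_0)^T · S^{-1} · (x̄ - mu_0):
  S^{-1} · (x̄ - mu_0) = (0.3667, -0.2417),
  (x̄ - mu_0)^T · [...] = (3.75)·(0.3667) + (-4)·(-0.2417) = 2.3417.

Step 5 — scale by n: T² = 4 · 2.3417 = 9.3667.

T² ≈ 9.3667


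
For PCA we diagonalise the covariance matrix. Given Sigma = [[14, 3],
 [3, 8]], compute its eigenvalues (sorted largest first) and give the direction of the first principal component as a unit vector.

Step 1 — characteristic polynomial of 2×2 Sigma:
  det(Sigma - λI) = λ² - trace · λ + det = 0.
  trace = 14 + 8 = 22, det = 14·8 - (3)² = 103.
Step 2 — discriminant:
  Δ = trace² - 4·det = 484 - 412 = 72.
Step 3 — eigenvalues:
  λ = (trace ± √Δ)/2 = (22 ± 8.4853)/2,
  λ_1 = 15.2426,  λ_2 = 6.7574.

Step 4 — unit eigenvector for λ_1: solve (Sigma - λ_1 I)v = 0. First row:
  (14 - 15.2426)·v_x + (3)·v_y = 0, i.e. (-1.2426)·v_x + (3)·v_y = 0,
  so v ∝ (b, λ_1 - a) = (3, 1.2426) = u.
  ||u|| = √((3)² + (1.2426)²) = √(10.5442) ≈ 3.2472,
  v_1 = u/||u|| ≈ (0.9239, 0.3827) (||v_1|| = 1).

λ_1 = 15.2426,  λ_2 = 6.7574;  v_1 ≈ (0.9239, 0.3827)
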